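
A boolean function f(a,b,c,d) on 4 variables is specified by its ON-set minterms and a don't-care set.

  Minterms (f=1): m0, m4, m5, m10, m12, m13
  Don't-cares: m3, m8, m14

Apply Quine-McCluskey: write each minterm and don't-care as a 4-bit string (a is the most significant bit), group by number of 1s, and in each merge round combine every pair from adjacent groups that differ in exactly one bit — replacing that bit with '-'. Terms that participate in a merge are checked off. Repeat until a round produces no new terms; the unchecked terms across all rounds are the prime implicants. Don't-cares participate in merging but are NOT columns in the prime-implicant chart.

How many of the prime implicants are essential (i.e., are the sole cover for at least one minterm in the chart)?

size-2^0 implicants → 0000(✓)  0011  0100(✓)  0101(✓)  1000(✓)  1010(✓)  1100(✓)  1101(✓)  1110(✓)
size-2^1 implicants → -000(✓)  -100(✓)  -101(✓)  0-00(✓)  010-(✓)  1-00(✓)  1-10(✓)  10-0(✓)  11-0(✓)  110-(✓)
size-2^2 implicants → --00  -10-  1--0
Unchecked terms (primes): --00, -10-, 0011, 1--0
Minterm coverage:
  m0 ⊆ --00 [E]
  m4 ⊆ --00,-10-
  m5 ⊆ -10- [E]
  m10 ⊆ 1--0 [E]
  m12 ⊆ --00,-10-,1--0
  m13 ⊆ -10- [E]
E = {--00, -10-, 1--0}

3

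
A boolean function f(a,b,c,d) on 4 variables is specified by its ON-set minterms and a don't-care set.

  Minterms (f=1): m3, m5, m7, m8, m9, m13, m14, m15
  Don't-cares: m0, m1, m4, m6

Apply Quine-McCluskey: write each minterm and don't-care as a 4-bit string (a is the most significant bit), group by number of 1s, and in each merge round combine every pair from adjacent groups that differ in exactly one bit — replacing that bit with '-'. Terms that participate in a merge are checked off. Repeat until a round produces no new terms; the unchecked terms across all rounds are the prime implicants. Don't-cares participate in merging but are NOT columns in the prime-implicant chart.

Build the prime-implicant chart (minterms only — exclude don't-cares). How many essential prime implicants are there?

3

Round 0: 0000✓ 0001✓ 0011✓ 0100✓ 0101✓ 0110✓ 0111✓ 1000✓ 1001✓ 1101✓ 1110✓ 1111✓
Round 1: -000✓ -001✓ -101✓ -110✓ -111✓ 0-00✓ 0-01✓ 0-11✓ 00-1✓ 000-✓ 01-0✓ 01-1✓ 010-✓ 011-✓ 1-01✓ 100-✓ 11-1✓ 111-✓
Round 2: --01 -00- -1-1 -11- 0--1 0-0- 01--
PIs = {--01, -00-, -1-1, -11-, 0--1, 0-0-, 01--}
Coverage chart:
  m3: 0--1 ←essential
  m5: --01,-1-1,0--1,0-0-,01--
  m7: -1-1,-11-,0--1,01--
  m8: -00- ←essential
  m9: --01,-00-
  m13: --01,-1-1
  m14: -11- ←essential
  m15: -1-1,-11-
Essential: -00-, -11-, 0--1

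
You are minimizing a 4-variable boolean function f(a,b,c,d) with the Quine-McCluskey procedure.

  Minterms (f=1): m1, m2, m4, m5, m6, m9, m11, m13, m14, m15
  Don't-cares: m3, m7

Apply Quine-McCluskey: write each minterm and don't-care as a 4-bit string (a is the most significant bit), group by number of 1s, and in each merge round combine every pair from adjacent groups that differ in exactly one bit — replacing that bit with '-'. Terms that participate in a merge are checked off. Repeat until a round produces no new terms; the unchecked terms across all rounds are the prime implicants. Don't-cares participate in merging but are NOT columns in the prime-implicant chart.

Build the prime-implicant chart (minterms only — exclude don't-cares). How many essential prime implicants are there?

Round 0: 0001✓ 0010✓ 0011✓ 0100✓ 0101✓ 0110✓ 0111✓ 1001✓ 1011✓ 1101✓ 1110✓ 1111✓
Round 1: -001✓ -011✓ -101✓ -110✓ -111✓ 0-01✓ 0-10✓ 0-11✓ 00-1✓ 001-✓ 01-0✓ 01-1✓ 010-✓ 011-✓ 1-01✓ 1-11✓ 10-1✓ 11-1✓ 111-✓
Round 2: --01✓ --11✓ -0-1✓ -1-1✓ -11- 0--1✓ 0-1- 01-- 1--1✓
Round 3: ---1
PIs = {---1, -11-, 0-1-, 01--}
Coverage chart:
  m1: ---1 ←essential
  m2: 0-1- ←essential
  m4: 01-- ←essential
  m5: ---1,01--
  m6: -11-,0-1-,01--
  m9: ---1 ←essential
  m11: ---1 ←essential
  m13: ---1 ←essential
  m14: -11- ←essential
  m15: ---1,-11-
Essential: ---1, -11-, 0-1-, 01--

4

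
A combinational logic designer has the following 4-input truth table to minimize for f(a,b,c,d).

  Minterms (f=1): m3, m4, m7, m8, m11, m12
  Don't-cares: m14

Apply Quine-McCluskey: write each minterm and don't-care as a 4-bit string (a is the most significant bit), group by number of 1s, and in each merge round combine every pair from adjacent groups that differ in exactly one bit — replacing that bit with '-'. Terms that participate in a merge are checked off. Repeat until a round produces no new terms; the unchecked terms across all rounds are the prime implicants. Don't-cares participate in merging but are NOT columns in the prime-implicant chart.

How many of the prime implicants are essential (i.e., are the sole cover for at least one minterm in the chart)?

[col 0] 0011*, 0100*, 0111*, 1000*, 1011*, 1100*, 1110*
[col 1] -011, -100, 0-11, 1-00, 11-0
Prime implicants: -011, -100, 0-11, 1-00, 11-0
PI chart (minterm → PIs covering it):
  3 | -011,0-11
  4 | -100  (sole → essential)
  7 | 0-11  (sole → essential)
  8 | 1-00  (sole → essential)
  11 | -011  (sole → essential)
  12 | -100,1-00,11-0
Essential prime implicants: -011, -100, 0-11, 1-00

4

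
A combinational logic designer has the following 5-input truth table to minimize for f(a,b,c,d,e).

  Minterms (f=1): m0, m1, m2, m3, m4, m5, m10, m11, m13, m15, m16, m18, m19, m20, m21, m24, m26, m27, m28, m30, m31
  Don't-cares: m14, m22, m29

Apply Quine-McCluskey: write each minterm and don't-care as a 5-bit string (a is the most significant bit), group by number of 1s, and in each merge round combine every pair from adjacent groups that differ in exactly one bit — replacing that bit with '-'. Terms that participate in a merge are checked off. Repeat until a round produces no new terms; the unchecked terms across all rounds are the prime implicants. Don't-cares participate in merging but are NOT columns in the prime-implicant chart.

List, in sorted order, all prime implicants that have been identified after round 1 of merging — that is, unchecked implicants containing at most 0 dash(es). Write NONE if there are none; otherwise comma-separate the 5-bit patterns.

Round 0: 00000✓ 00001✓ 00010✓ 00011✓ 00100✓ 00101✓ 01010✓ 01011✓ 01101✓ 01110✓ 01111✓ 10000✓ 10010✓ 10011✓ 10100✓ 10101✓ 10110✓ 11000✓ 11010✓ 11011✓ 11100✓ 11101✓ 11110✓ 11111✓
Round 1: -0000✓ -0010✓ -0011✓ -0100✓ -0101✓ -1010✓ -1011✓ -1101✓ -1110✓ -1111✓ 0-010✓ 0-011✓ 0-101✓ 00-00✓ 00-01✓ 000-0✓ 000-1✓ 0000-✓ 0001-✓ 0010-✓ 01-10✓ 01-11✓ 0101-✓ 011-1✓ 0111-✓ 1-000✓ 1-010✓ 1-011✓ 1-100✓ 1-101✓ 1-110✓ 10-00✓ 10-10✓ 100-0✓ 1001-✓ 101-0✓ 1010-✓ 11-00✓ 11-10✓ 11-11✓ 110-0✓ 1101-✓ 111-0✓ 111-1✓ 1110-✓ 1111-✓
Round 2: --010✓ --011✓ --101 -0-00 -00-0 -001-✓ -010- -1-10✓ -1-11✓ -101-✓ -11-1 -111-✓ 0-01-✓ 00-0- 000-- 01-1-✓ 1--00✓ 1--10✓ 1-0-0✓ 1-01-✓ 1-1-0✓ 1-10- 10--0✓ 11--0✓ 11-1-✓ 111--
Round 3: --01- -1-1- 1---0
PIs = {--01-, --101, -0-00, -00-0, -010-, -1-1-, -11-1, 00-0-, 000--, 1---0, 1-10-, 111--}

NONE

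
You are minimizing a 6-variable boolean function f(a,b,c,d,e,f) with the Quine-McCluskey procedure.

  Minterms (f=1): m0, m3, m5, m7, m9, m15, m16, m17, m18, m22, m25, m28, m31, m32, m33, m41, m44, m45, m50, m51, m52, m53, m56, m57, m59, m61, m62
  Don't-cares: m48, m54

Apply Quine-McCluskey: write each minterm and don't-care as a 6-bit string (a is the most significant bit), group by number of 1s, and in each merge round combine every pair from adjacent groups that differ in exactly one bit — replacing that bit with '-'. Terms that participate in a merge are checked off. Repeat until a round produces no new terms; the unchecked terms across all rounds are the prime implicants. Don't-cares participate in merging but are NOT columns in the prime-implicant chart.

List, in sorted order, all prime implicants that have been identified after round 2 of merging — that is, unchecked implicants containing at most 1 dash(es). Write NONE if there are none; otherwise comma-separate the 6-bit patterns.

size-2^0 implicants → 000000(✓)  000011(✓)  000101(✓)  000111(✓)  001001(✓)  001111(✓)  010000(✓)  010001(✓)  010010(✓)  010110(✓)  011001(✓)  011100  011111(✓)  100000(✓)  100001(✓)  101001(✓)  101100(✓)  101101(✓)  110000(✓)  110010(✓)  110011(✓)  110100(✓)  110101(✓)  110110(✓)  111000(✓)  111001(✓)  111011(✓)  111101(✓)  111110(✓)
size-2^1 implicants → -00000(✓)  -01001(✓)  -10000(✓)  -10010(✓)  -10110(✓)  -11001(✓)  0-0000(✓)  0-1001(✓)  0-1111  00-111  000-11  0001-1  01-001  010-10(✓)  0100-0(✓)  01000-  1-0000(✓)  1-1001(✓)  1-1101(✓)  10-001  10000-  101-01(✓)  10110-  11-000  11-011  11-101  11-110  110-00(✓)  110-10(✓)  1100-0(✓)  11001-  1101-0(✓)  11010-  111-01(✓)  1110-1  11100-
size-2^2 implicants → --0000  --1001  -10-10  -100-0  1-1-01  110--0
Unchecked terms (primes): --0000, --1001, -10-10, -100-0, 0-1111, 00-111, 000-11, 0001-1, 01-001, 01000-, 011100, 1-1-01, 10-001, 10000-, 10110-, 11-000, 11-011, 11-101, 11-110, 110--0, 11001-, 11010-, 1110-1, 11100-

0-1111, 00-111, 000-11, 0001-1, 01-001, 01000-, 011100, 10-001, 10000-, 10110-, 11-000, 11-011, 11-101, 11-110, 11001-, 11010-, 1110-1, 11100-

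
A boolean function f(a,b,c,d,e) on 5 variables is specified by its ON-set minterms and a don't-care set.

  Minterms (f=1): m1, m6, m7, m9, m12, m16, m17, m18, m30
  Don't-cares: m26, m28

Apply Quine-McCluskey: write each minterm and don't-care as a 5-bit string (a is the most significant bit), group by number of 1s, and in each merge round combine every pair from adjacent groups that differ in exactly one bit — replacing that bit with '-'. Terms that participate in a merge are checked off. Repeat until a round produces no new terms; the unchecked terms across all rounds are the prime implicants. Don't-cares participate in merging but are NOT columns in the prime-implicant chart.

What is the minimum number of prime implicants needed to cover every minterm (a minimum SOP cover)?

Round 0: 00001✓ 00110✓ 00111✓ 01001✓ 01100✓ 10000✓ 10001✓ 10010✓ 11010✓ 11100✓ 11110✓
Round 1: -0001 -1100 0-001 0011- 1-010 100-0 1000- 11-10 111-0
PIs = {-0001, -1100, 0-001, 0011-, 1-010, 100-0, 1000-, 11-10, 111-0}
Coverage chart:
  m1: -0001,0-001
  m6: 0011- ←essential
  m7: 0011- ←essential
  m9: 0-001 ←essential
  m12: -1100 ←essential
  m16: 100-0,1000-
  m17: -0001,1000-
  m18: 1-010,100-0
  m30: 11-10,111-0
Essential: -1100, 0-001, 0011-
Petrick residual → -0001, 100-0, 11-10
Min cover (6 terms): b'c'd'e + bcd'e' + a'c'd'e + a'b'cd + ab'c'e' + abde'

6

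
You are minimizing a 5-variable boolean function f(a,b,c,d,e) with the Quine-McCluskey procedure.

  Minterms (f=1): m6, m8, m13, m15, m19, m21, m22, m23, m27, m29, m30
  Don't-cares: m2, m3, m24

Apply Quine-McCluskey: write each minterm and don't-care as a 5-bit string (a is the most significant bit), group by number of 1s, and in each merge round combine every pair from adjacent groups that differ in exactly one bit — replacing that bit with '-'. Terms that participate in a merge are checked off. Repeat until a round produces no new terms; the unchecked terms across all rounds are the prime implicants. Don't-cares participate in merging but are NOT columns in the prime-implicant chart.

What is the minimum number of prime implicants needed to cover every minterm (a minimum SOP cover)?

7

[col 0] 00010*, 00011*, 00110*, 01000*, 01101*, 01111*, 10011*, 10101*, 10110*, 10111*, 11000*, 11011*, 11101*, 11110*
[col 1] -0011, -0110, -1000, -1101, 00-10, 0001-, 011-1, 1-011, 1-101, 1-110, 10-11, 101-1, 1011-
Prime implicants: -0011, -0110, -1000, -1101, 00-10, 0001-, 011-1, 1-011, 1-101, 1-110, 10-11, 101-1, 1011-
PI chart (minterm → PIs covering it):
  6 | -0110,00-10
  8 | -1000  (sole → essential)
  13 | -1101,011-1
  15 | 011-1  (sole → essential)
  19 | -0011,1-011,10-11
  21 | 1-101,101-1
  22 | -0110,1-110,1011-
  23 | 10-11,101-1,1011-
  27 | 1-011  (sole → essential)
  29 | -1101,1-101
  30 | 1-110  (sole → essential)
Essential prime implicants: -1000, 011-1, 1-011, 1-110
Petrick residual → -0110, -1101, 101-1
Minimum SOP uses 7 PIs: b'cde' + bc'd'e' + bcd'e + a'bce + ac'de + acde' + ab'ce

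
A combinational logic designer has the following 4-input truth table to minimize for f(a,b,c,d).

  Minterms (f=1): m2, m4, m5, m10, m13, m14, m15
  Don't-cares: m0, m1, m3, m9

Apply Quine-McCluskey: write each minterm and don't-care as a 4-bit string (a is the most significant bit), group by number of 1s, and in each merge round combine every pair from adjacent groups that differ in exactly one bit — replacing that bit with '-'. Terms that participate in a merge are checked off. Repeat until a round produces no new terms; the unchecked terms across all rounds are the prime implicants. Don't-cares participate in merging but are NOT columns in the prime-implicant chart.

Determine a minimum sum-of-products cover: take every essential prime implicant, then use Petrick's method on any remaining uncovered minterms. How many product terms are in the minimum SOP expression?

Round 0: 0000✓ 0001✓ 0010✓ 0011✓ 0100✓ 0101✓ 1001✓ 1010✓ 1101✓ 1110✓ 1111✓
Round 1: -001✓ -010 -101✓ 0-00✓ 0-01✓ 00-0✓ 00-1✓ 000-✓ 001-✓ 010-✓ 1-01✓ 1-10 11-1 111-
Round 2: --01 0-0- 00--
PIs = {--01, -010, 0-0-, 00--, 1-10, 11-1, 111-}
Coverage chart:
  m2: -010,00--
  m4: 0-0- ←essential
  m5: --01,0-0-
  m10: -010,1-10
  m13: --01,11-1
  m14: 1-10,111-
  m15: 11-1,111-
Essential: 0-0-
Petrick residual → --01, -010, 111-
Min cover (4 terms): c'd + b'cd' + a'c' + abc

4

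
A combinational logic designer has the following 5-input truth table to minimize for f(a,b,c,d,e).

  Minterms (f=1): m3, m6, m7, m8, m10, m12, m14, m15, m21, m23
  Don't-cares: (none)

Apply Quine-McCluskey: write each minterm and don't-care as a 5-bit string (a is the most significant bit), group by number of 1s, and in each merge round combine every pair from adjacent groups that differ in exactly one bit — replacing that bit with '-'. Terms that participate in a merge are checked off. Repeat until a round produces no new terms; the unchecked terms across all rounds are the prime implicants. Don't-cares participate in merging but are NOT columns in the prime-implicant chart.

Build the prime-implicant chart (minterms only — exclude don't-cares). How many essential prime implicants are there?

4

Round 0: 00011✓ 00110✓ 00111✓ 01000✓ 01010✓ 01100✓ 01110✓ 01111✓ 10101✓ 10111✓
Round 1: -0111 0-110✓ 0-111✓ 00-11 0011-✓ 01-00✓ 01-10✓ 010-0✓ 011-0✓ 0111-✓ 101-1
Round 2: 0-11- 01--0
PIs = {-0111, 0-11-, 00-11, 01--0, 101-1}
Coverage chart:
  m3: 00-11 ←essential
  m6: 0-11- ←essential
  m7: -0111,0-11-,00-11
  m8: 01--0 ←essential
  m10: 01--0 ←essential
  m12: 01--0 ←essential
  m14: 0-11-,01--0
  m15: 0-11- ←essential
  m21: 101-1 ←essential
  m23: -0111,101-1
Essential: 0-11-, 00-11, 01--0, 101-1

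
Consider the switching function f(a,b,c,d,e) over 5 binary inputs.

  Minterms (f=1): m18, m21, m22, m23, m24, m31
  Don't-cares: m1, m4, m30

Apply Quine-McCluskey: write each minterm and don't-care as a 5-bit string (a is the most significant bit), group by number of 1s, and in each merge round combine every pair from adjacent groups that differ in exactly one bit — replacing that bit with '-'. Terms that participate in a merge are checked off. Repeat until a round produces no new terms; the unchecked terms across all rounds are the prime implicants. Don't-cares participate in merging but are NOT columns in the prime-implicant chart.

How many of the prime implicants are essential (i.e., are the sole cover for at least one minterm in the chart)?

4

size-2^0 implicants → 00001  00100  10010(✓)  10101(✓)  10110(✓)  10111(✓)  11000  11110(✓)  11111(✓)
size-2^1 implicants → 1-110(✓)  1-111(✓)  10-10  101-1  1011-(✓)  1111-(✓)
size-2^2 implicants → 1-11-
Unchecked terms (primes): 00001, 00100, 1-11-, 10-10, 101-1, 11000
Minterm coverage:
  m18 ⊆ 10-10 [E]
  m21 ⊆ 101-1 [E]
  m22 ⊆ 1-11-,10-10
  m23 ⊆ 1-11-,101-1
  m24 ⊆ 11000 [E]
  m31 ⊆ 1-11- [E]
E = {1-11-, 10-10, 101-1, 11000}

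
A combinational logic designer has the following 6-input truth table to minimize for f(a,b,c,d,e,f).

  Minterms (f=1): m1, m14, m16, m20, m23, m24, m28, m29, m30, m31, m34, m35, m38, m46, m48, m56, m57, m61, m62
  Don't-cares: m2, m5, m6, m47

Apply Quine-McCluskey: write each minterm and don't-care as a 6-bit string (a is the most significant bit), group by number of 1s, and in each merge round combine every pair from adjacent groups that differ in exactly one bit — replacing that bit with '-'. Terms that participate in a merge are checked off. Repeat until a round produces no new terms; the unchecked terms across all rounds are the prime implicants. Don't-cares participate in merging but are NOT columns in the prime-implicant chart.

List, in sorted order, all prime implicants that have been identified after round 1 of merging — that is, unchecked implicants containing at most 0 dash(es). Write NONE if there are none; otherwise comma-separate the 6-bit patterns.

NONE

Round 0: 000001✓ 000010✓ 000101✓ 000110✓ 001110✓ 010000✓ 010100✓ 010111✓ 011000✓ 011100✓ 011101✓ 011110✓ 011111✓ 100010✓ 100011✓ 100110✓ 101110✓ 101111✓ 110000✓ 111000✓ 111001✓ 111101✓ 111110✓
Round 1: -00010✓ -00110✓ -01110✓ -10000✓ -11000✓ -11101 -11110✓ 0-1110✓ 00-110✓ 000-01 000-10✓ 01-000✓ 01-100✓ 01-111 010-00✓ 011-00✓ 0111-0✓ 0111-1✓ 01110-✓ 01111-✓ 1-1110✓ 10-110✓ 100-10✓ 10001- 10111- 11-000✓ 111-01 11100-
Round 2: --1110 -0-110 -00-10 -1-000 01--00 0111--
PIs = {--1110, -0-110, -00-10, -1-000, -11101, 000-01, 01--00, 01-111, 0111--, 10001-, 10111-, 111-01, 11100-}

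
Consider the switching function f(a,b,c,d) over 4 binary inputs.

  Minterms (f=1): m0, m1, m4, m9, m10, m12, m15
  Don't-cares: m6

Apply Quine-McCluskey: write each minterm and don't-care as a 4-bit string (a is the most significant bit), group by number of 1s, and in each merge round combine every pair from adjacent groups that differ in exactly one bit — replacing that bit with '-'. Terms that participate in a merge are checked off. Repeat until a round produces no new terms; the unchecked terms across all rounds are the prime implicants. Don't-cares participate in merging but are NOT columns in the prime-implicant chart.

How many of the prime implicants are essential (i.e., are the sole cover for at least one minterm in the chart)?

Round 0: 0000✓ 0001✓ 0100✓ 0110✓ 1001✓ 1010 1100✓ 1111
Round 1: -001 -100 0-00 000- 01-0
PIs = {-001, -100, 0-00, 000-, 01-0, 1010, 1111}
Coverage chart:
  m0: 0-00,000-
  m1: -001,000-
  m4: -100,0-00,01-0
  m9: -001 ←essential
  m10: 1010 ←essential
  m12: -100 ←essential
  m15: 1111 ←essential
Essential: -001, -100, 1010, 1111

4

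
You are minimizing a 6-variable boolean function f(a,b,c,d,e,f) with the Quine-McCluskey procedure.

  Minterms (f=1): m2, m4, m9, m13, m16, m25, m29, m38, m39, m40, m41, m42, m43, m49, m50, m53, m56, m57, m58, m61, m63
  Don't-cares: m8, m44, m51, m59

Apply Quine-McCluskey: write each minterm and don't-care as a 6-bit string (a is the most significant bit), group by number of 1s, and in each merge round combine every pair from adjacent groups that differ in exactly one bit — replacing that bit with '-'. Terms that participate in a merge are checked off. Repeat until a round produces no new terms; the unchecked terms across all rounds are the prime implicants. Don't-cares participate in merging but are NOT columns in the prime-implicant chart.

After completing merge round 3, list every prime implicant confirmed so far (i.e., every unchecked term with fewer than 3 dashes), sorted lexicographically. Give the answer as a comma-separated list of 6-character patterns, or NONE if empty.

Round 0: 000010 000100 001000✓ 001001✓ 001101✓ 010000 011001✓ 011101✓ 100110✓ 100111✓ 101000✓ 101001✓ 101010✓ 101011✓ 101100✓ 110001✓ 110010✓ 110011✓ 110101✓ 111000✓ 111001✓ 111010✓ 111011✓ 111101✓ 111111✓
Round 1: -01000✓ -01001✓ -11001✓ -11101✓ 0-1001✓ 0-1101✓ 001-01✓ 00100-✓ 011-01✓ 1-1000✓ 1-1001✓ 1-1010✓ 1-1011✓ 10011- 101-00 1010-0✓ 1010-1✓ 10100-✓ 10101-✓ 11-001✓ 11-010✓ 11-011✓ 11-101✓ 110-01✓ 1100-1✓ 11001-✓ 111-01✓ 111-11✓ 1110-0✓ 1110-1✓ 11100-✓ 11101-✓ 1111-1✓
Round 2: --1001 -0100- -11-01 0-1-01 1-10-0✓ 1-10-1✓ 1-100-✓ 1-101-✓ 1010--✓ 11--01 11-0-1 11-01- 111--1 1110--✓
Round 3: 1-10--
PIs = {--1001, -0100-, -11-01, 0-1-01, 000010, 000100, 010000, 1-10--, 10011-, 101-00, 11--01, 11-0-1, 11-01-, 111--1}

--1001, -0100-, -11-01, 0-1-01, 000010, 000100, 010000, 10011-, 101-00, 11--01, 11-0-1, 11-01-, 111--1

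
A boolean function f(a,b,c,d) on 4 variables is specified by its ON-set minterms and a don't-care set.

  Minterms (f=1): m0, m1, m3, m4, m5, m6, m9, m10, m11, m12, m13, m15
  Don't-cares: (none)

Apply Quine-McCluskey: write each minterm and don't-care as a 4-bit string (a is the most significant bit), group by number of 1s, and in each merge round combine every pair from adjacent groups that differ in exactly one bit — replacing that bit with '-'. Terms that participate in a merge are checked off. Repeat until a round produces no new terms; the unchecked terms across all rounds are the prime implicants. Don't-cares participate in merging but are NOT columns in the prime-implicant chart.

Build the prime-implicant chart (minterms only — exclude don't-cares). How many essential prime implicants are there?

Round 0: 0000✓ 0001✓ 0011✓ 0100✓ 0101✓ 0110✓ 1001✓ 1010✓ 1011✓ 1100✓ 1101✓ 1111✓
Round 1: -001✓ -011✓ -100✓ -101✓ 0-00✓ 0-01✓ 00-1✓ 000-✓ 01-0 010-✓ 1-01✓ 1-11✓ 10-1✓ 101- 11-1✓ 110-✓
Round 2: --01 -0-1 -10- 0-0- 1--1
PIs = {--01, -0-1, -10-, 0-0-, 01-0, 1--1, 101-}
Coverage chart:
  m0: 0-0- ←essential
  m1: --01,-0-1,0-0-
  m3: -0-1 ←essential
  m4: -10-,0-0-,01-0
  m5: --01,-10-,0-0-
  m6: 01-0 ←essential
  m9: --01,-0-1,1--1
  m10: 101- ←essential
  m11: -0-1,1--1,101-
  m12: -10- ←essential
  m13: --01,-10-,1--1
  m15: 1--1 ←essential
Essential: -0-1, -10-, 0-0-, 01-0, 1--1, 101-

6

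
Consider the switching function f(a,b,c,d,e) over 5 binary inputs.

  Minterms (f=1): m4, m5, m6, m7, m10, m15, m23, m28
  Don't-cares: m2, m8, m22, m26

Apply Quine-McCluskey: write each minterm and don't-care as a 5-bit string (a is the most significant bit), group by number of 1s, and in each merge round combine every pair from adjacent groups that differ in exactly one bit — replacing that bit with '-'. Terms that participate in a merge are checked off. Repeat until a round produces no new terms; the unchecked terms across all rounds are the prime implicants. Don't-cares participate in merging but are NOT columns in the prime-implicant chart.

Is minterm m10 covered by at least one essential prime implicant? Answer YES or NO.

NO

size-2^0 implicants → 00010(✓)  00100(✓)  00101(✓)  00110(✓)  00111(✓)  01000(✓)  01010(✓)  01111(✓)  10110(✓)  10111(✓)  11010(✓)  11100
size-2^1 implicants → -0110(✓)  -0111(✓)  -1010  0-010  0-111  00-10  001-0(✓)  001-1(✓)  0010-(✓)  0011-(✓)  010-0  1011-(✓)
size-2^2 implicants → -011-  001--
Unchecked terms (primes): -011-, -1010, 0-010, 0-111, 00-10, 001--, 010-0, 11100
Minterm coverage:
  m4 ⊆ 001-- [E]
  m5 ⊆ 001-- [E]
  m6 ⊆ -011-,00-10,001--
  m7 ⊆ -011-,0-111,001--
  m10 ⊆ -1010,0-010,010-0
  m15 ⊆ 0-111 [E]
  m23 ⊆ -011- [E]
  m28 ⊆ 11100 [E]
E = {-011-, 0-111, 001--, 11100}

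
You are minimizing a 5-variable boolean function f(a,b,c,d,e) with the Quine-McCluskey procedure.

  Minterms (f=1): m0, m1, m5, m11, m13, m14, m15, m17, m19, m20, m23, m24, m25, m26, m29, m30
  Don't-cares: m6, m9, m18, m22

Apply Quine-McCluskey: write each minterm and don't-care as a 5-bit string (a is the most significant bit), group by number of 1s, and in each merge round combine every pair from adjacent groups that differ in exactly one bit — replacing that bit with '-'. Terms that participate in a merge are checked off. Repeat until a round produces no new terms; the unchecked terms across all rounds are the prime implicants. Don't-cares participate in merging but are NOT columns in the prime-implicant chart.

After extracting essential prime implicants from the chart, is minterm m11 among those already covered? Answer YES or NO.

YES

Round 0: 00000✓ 00001✓ 00101✓ 00110✓ 01001✓ 01011✓ 01101✓ 01110✓ 01111✓ 10001✓ 10010✓ 10011✓ 10100✓ 10110✓ 10111✓ 11000✓ 11001✓ 11010✓ 11101✓ 11110✓
Round 1: -0001✓ -0110✓ -1001✓ -1101✓ -1110✓ 0-001✓ 0-101✓ 0-110✓ 00-01✓ 0000- 01-01✓ 01-11✓ 010-1✓ 011-1✓ 0111- 1-001✓ 1-010✓ 1-110✓ 10-10✓ 10-11✓ 100-1 1001-✓ 101-0 1011-✓ 11-01✓ 11-10✓ 110-0 1100-
Round 2: --001 --110 -1-01 0--01 01--1 1--10 10-1-
PIs = {--001, --110, -1-01, 0--01, 0000-, 01--1, 0111-, 1--10, 10-1-, 100-1, 101-0, 110-0, 1100-}
Coverage chart:
  m0: 0000- ←essential
  m1: --001,0--01,0000-
  m5: 0--01 ←essential
  m11: 01--1 ←essential
  m13: -1-01,0--01,01--1
  m14: --110,0111-
  m15: 01--1,0111-
  m17: --001,100-1
  m19: 10-1-,100-1
  m20: 101-0 ←essential
  m23: 10-1- ←essential
  m24: 110-0,1100-
  m25: --001,-1-01,1100-
  m26: 1--10,110-0
  m29: -1-01 ←essential
  m30: --110,1--10
Essential: -1-01, 0--01, 0000-, 01--1, 10-1-, 101-0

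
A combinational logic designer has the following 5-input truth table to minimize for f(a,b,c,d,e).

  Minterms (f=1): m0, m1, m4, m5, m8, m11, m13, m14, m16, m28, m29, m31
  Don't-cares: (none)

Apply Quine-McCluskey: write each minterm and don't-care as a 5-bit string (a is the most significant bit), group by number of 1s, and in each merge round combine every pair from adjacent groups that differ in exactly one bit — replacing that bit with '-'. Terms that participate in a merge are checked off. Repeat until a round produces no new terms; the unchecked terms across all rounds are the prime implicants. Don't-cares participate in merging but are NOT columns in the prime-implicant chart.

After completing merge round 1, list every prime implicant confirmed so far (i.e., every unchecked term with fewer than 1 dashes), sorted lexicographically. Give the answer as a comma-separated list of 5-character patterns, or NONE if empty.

01011, 01110

size-2^0 implicants → 00000(✓)  00001(✓)  00100(✓)  00101(✓)  01000(✓)  01011  01101(✓)  01110  10000(✓)  11100(✓)  11101(✓)  11111(✓)
size-2^1 implicants → -0000  -1101  0-000  0-101  00-00(✓)  00-01(✓)  0000-(✓)  0010-(✓)  111-1  1110-
size-2^2 implicants → 00-0-
Unchecked terms (primes): -0000, -1101, 0-000, 0-101, 00-0-, 01011, 01110, 111-1, 1110-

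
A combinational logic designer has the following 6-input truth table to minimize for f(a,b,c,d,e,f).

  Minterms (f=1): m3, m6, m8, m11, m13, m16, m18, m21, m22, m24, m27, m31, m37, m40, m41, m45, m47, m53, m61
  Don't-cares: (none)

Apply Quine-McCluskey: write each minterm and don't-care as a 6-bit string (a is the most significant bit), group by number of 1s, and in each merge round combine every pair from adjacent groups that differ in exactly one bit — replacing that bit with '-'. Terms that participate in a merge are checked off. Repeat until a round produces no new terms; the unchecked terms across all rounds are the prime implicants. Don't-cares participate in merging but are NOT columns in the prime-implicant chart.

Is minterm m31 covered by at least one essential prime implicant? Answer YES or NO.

YES

Round 0: 000011✓ 000110✓ 001000✓ 001011✓ 001101✓ 010000✓ 010010✓ 010101✓ 010110✓ 011000✓ 011011✓ 011111✓ 100101✓ 101000✓ 101001✓ 101101✓ 101111✓ 110101✓ 111101✓
Round 1: -01000 -01101 -10101 0-0110 0-1000 0-1011 00-011 01-000 010-10 0100-0 011-11 1-0101✓ 1-1101✓ 10-101✓ 101-01 10100- 1011-1 11-101✓
Round 2: 1--101
PIs = {-01000, -01101, -10101, 0-0110, 0-1000, 0-1011, 00-011, 01-000, 010-10, 0100-0, 011-11, 1--101, 101-01, 10100-, 1011-1}
Coverage chart:
  m3: 00-011 ←essential
  m6: 0-0110 ←essential
  m8: -01000,0-1000
  m11: 0-1011,00-011
  m13: -01101 ←essential
  m16: 01-000,0100-0
  m18: 010-10,0100-0
  m21: -10101 ←essential
  m22: 0-0110,010-10
  m24: 0-1000,01-000
  m27: 0-1011,011-11
  m31: 011-11 ←essential
  m37: 1--101 ←essential
  m40: -01000,10100-
  m41: 101-01,10100-
  m45: -01101,1--101,101-01,1011-1
  m47: 1011-1 ←essential
  m53: -10101,1--101
  m61: 1--101 ←essential
Essential: -01101, -10101, 0-0110, 00-011, 011-11, 1--101, 1011-1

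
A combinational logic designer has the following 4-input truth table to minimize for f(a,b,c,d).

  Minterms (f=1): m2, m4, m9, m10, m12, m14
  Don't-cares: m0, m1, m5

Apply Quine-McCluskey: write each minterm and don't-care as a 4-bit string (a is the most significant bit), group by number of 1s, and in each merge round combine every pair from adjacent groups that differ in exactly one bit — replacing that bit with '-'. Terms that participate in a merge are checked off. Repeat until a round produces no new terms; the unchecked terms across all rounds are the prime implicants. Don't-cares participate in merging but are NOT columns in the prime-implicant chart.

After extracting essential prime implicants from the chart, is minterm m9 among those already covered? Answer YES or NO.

YES

Round 0: 0000✓ 0001✓ 0010✓ 0100✓ 0101✓ 1001✓ 1010✓ 1100✓ 1110✓
Round 1: -001 -010 -100 0-00✓ 0-01✓ 00-0 000-✓ 010-✓ 1-10 11-0
Round 2: 0-0-
PIs = {-001, -010, -100, 0-0-, 00-0, 1-10, 11-0}
Coverage chart:
  m2: -010,00-0
  m4: -100,0-0-
  m9: -001 ←essential
  m10: -010,1-10
  m12: -100,11-0
  m14: 1-10,11-0
Essential: -001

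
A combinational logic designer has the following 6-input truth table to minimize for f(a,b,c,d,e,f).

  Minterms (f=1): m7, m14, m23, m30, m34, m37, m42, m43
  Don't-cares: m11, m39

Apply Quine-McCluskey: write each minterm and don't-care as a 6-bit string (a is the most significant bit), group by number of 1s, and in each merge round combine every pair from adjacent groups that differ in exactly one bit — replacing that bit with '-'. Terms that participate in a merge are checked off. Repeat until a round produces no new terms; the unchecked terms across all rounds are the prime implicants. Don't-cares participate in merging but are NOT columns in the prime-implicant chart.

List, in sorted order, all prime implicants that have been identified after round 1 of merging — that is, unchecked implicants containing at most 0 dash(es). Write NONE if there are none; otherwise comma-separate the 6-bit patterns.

NONE

size-2^0 implicants → 000111(✓)  001011(✓)  001110(✓)  010111(✓)  011110(✓)  100010(✓)  100101(✓)  100111(✓)  101010(✓)  101011(✓)
size-2^1 implicants → -00111  -01011  0-0111  0-1110  10-010  1001-1  10101-
Unchecked terms (primes): -00111, -01011, 0-0111, 0-1110, 10-010, 1001-1, 10101-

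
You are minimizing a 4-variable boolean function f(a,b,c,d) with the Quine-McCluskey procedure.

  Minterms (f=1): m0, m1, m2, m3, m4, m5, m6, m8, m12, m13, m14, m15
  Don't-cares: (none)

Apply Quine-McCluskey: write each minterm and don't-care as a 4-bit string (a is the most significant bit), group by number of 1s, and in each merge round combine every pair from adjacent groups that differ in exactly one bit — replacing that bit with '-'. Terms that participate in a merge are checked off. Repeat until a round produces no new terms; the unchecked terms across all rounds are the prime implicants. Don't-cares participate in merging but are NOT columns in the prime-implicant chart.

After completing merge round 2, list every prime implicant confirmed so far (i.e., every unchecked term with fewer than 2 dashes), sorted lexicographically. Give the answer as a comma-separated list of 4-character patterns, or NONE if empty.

size-2^0 implicants → 0000(✓)  0001(✓)  0010(✓)  0011(✓)  0100(✓)  0101(✓)  0110(✓)  1000(✓)  1100(✓)  1101(✓)  1110(✓)  1111(✓)
size-2^1 implicants → -000(✓)  -100(✓)  -101(✓)  -110(✓)  0-00(✓)  0-01(✓)  0-10(✓)  00-0(✓)  00-1(✓)  000-(✓)  001-(✓)  01-0(✓)  010-(✓)  1-00(✓)  11-0(✓)  11-1(✓)  110-(✓)  111-(✓)
size-2^2 implicants → --00  -1-0  -10-  0--0  0-0-  00--  11--
Unchecked terms (primes): --00, -1-0, -10-, 0--0, 0-0-, 00--, 11--

NONE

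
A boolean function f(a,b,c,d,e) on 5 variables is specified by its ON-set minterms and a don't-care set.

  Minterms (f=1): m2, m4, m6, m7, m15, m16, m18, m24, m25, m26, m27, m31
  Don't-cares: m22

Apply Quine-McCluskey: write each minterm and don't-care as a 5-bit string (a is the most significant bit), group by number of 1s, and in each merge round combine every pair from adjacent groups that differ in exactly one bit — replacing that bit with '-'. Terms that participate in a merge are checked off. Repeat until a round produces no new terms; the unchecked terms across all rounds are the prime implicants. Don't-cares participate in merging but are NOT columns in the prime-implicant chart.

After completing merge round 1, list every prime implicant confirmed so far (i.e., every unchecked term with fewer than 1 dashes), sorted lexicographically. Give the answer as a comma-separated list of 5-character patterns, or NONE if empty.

size-2^0 implicants → 00010(✓)  00100(✓)  00110(✓)  00111(✓)  01111(✓)  10000(✓)  10010(✓)  10110(✓)  11000(✓)  11001(✓)  11010(✓)  11011(✓)  11111(✓)
size-2^1 implicants → -0010(✓)  -0110(✓)  -1111  0-111  00-10(✓)  001-0  0011-  1-000(✓)  1-010(✓)  10-10(✓)  100-0(✓)  11-11  110-0(✓)  110-1(✓)  1100-(✓)  1101-(✓)
size-2^2 implicants → -0-10  1-0-0  110--
Unchecked terms (primes): -0-10, -1111, 0-111, 001-0, 0011-, 1-0-0, 11-11, 110--

NONE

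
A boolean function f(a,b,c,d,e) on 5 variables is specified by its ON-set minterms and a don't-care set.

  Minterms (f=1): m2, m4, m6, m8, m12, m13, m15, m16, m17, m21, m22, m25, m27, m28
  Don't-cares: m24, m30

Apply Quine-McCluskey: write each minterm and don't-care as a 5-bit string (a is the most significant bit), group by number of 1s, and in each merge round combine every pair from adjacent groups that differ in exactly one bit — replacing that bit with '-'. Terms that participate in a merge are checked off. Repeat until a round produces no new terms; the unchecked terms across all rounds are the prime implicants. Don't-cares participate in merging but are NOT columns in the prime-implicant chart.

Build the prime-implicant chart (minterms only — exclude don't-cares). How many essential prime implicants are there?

6

size-2^0 implicants → 00010(✓)  00100(✓)  00110(✓)  01000(✓)  01100(✓)  01101(✓)  01111(✓)  10000(✓)  10001(✓)  10101(✓)  10110(✓)  11000(✓)  11001(✓)  11011(✓)  11100(✓)  11110(✓)
size-2^1 implicants → -0110  -1000(✓)  -1100(✓)  0-100  00-10  001-0  01-00(✓)  011-1  0110-  1-000(✓)  1-001(✓)  1-110  10-01  1000-(✓)  11-00(✓)  110-1  1100-(✓)  111-0
size-2^2 implicants → -1-00  1-00-
Unchecked terms (primes): -0110, -1-00, 0-100, 00-10, 001-0, 011-1, 0110-, 1-00-, 1-110, 10-01, 110-1, 111-0
Minterm coverage:
  m2 ⊆ 00-10 [E]
  m4 ⊆ 0-100,001-0
  m6 ⊆ -0110,00-10,001-0
  m8 ⊆ -1-00 [E]
  m12 ⊆ -1-00,0-100,0110-
  m13 ⊆ 011-1,0110-
  m15 ⊆ 011-1 [E]
  m16 ⊆ 1-00- [E]
  m17 ⊆ 1-00-,10-01
  m21 ⊆ 10-01 [E]
  m22 ⊆ -0110,1-110
  m25 ⊆ 1-00-,110-1
  m27 ⊆ 110-1 [E]
  m28 ⊆ -1-00,111-0
E = {-1-00, 00-10, 011-1, 1-00-, 10-01, 110-1}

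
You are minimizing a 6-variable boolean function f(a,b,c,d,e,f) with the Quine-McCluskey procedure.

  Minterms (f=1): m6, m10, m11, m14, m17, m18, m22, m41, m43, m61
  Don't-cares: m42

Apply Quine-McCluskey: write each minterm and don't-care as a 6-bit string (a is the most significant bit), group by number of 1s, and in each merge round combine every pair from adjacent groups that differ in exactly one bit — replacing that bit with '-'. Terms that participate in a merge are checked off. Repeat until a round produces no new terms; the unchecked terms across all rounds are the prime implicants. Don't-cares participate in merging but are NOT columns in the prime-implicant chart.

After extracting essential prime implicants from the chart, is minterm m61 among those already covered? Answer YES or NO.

[col 0] 000110*, 001010*, 001011*, 001110*, 010001, 010010*, 010110*, 101001*, 101010*, 101011*, 111101
[col 1] -01010*, -01011*, 0-0110, 00-110, 001-10, 00101-*, 010-10, 1010-1, 10101-*
[col 2] -0101-
Prime implicants: -0101-, 0-0110, 00-110, 001-10, 010-10, 010001, 1010-1, 111101
PI chart (minterm → PIs covering it):
  6 | 0-0110,00-110
  10 | -0101-,001-10
  11 | -0101-  (sole → essential)
  14 | 00-110,001-10
  17 | 010001  (sole → essential)
  18 | 010-10  (sole → essential)
  22 | 0-0110,010-10
  41 | 1010-1  (sole → essential)
  43 | -0101-,1010-1
  61 | 111101  (sole → essential)
Essential prime implicants: -0101-, 010-10, 010001, 1010-1, 111101

YES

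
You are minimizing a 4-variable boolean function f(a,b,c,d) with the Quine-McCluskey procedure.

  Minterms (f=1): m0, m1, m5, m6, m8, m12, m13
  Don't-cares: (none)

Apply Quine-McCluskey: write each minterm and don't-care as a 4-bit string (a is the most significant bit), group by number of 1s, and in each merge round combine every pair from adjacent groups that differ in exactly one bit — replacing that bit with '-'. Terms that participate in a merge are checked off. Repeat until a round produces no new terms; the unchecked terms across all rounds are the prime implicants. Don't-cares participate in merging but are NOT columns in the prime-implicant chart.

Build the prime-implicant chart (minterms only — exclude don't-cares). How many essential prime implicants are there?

1

size-2^0 implicants → 0000(✓)  0001(✓)  0101(✓)  0110  1000(✓)  1100(✓)  1101(✓)
size-2^1 implicants → -000  -101  0-01  000-  1-00  110-
Unchecked terms (primes): -000, -101, 0-01, 000-, 0110, 1-00, 110-
Minterm coverage:
  m0 ⊆ -000,000-
  m1 ⊆ 0-01,000-
  m5 ⊆ -101,0-01
  m6 ⊆ 0110 [E]
  m8 ⊆ -000,1-00
  m12 ⊆ 1-00,110-
  m13 ⊆ -101,110-
E = {0110}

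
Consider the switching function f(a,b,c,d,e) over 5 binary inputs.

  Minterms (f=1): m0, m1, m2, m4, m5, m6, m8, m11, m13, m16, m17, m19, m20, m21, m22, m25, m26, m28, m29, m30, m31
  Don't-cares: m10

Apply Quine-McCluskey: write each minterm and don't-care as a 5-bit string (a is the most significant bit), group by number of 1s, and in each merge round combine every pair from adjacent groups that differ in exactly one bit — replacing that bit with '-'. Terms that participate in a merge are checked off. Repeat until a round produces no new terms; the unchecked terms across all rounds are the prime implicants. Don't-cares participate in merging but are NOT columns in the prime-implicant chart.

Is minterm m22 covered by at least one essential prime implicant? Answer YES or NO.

NO

size-2^0 implicants → 00000(✓)  00001(✓)  00010(✓)  00100(✓)  00101(✓)  00110(✓)  01000(✓)  01010(✓)  01011(✓)  01101(✓)  10000(✓)  10001(✓)  10011(✓)  10100(✓)  10101(✓)  10110(✓)  11001(✓)  11010(✓)  11100(✓)  11101(✓)  11110(✓)  11111(✓)
size-2^1 implicants → -0000(✓)  -0001(✓)  -0100(✓)  -0101(✓)  -0110(✓)  -1010  -1101(✓)  0-000(✓)  0-010(✓)  0-101(✓)  00-00(✓)  00-01(✓)  00-10(✓)  000-0(✓)  0000-(✓)  001-0(✓)  0010-(✓)  010-0(✓)  0101-  1-001(✓)  1-100(✓)  1-101(✓)  1-110(✓)  10-00(✓)  10-01(✓)  100-1  1000-(✓)  101-0(✓)  1010-(✓)  11-01(✓)  11-10  111-0(✓)  111-1(✓)  1110-(✓)  1111-(✓)
size-2^2 implicants → --101  -0-00(✓)  -0-01(✓)  -000-(✓)  -01-0  -010-(✓)  0-0-0  00--0  00-0-(✓)  1--01  1-1-0  1-10-  10-0-(✓)  111--
size-2^3 implicants → -0-0-
Unchecked terms (primes): --101, -0-0-, -01-0, -1010, 0-0-0, 00--0, 0101-, 1--01, 1-1-0, 1-10-, 100-1, 11-10, 111--
Minterm coverage:
  m0 ⊆ -0-0-,0-0-0,00--0
  m1 ⊆ -0-0- [E]
  m2 ⊆ 0-0-0,00--0
  m4 ⊆ -0-0-,-01-0,00--0
  m5 ⊆ --101,-0-0-
  m6 ⊆ -01-0,00--0
  m8 ⊆ 0-0-0 [E]
  m11 ⊆ 0101- [E]
  m13 ⊆ --101 [E]
  m16 ⊆ -0-0- [E]
  m17 ⊆ -0-0-,1--01,100-1
  m19 ⊆ 100-1 [E]
  m20 ⊆ -0-0-,-01-0,1-1-0,1-10-
  m21 ⊆ --101,-0-0-,1--01,1-10-
  m22 ⊆ -01-0,1-1-0
  m25 ⊆ 1--01 [E]
  m26 ⊆ -1010,11-10
  m28 ⊆ 1-1-0,1-10-,111--
  m29 ⊆ --101,1--01,1-10-,111--
  m30 ⊆ 1-1-0,11-10,111--
  m31 ⊆ 111-- [E]
E = {--101, -0-0-, 0-0-0, 0101-, 1--01, 100-1, 111--}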